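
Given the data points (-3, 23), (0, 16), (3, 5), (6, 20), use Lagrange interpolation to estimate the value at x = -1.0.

Lagrange interpolation formula:
P(x) = Σ yᵢ × Lᵢ(x)
where Lᵢ(x) = Π_{j≠i} (x - xⱼ)/(xᵢ - xⱼ)

L_0(-1.0) = (-1.0 - 0)/(-3 - 0) × (-1.0 - 3)/(-3 - 3) × (-1.0 - 6)/(-3 - 6) = 0.172840
L_1(-1.0) = (-1.0 - (-3))/(0 - (-3)) × (-1.0 - 3)/(0 - 3) × (-1.0 - 6)/(0 - 6) = 1.037037
L_2(-1.0) = (-1.0 - (-3))/(3 - (-3)) × (-1.0 - 0)/(3 - 0) × (-1.0 - 6)/(3 - 6) = -0.259259
L_3(-1.0) = (-1.0 - (-3))/(6 - (-3)) × (-1.0 - 0)/(6 - 0) × (-1.0 - 3)/(6 - 3) = 0.049383

P(-1.0) = 23×L_0(-1.0) + 16×L_1(-1.0) + 5×L_2(-1.0) + 20×L_3(-1.0)
P(-1.0) = 20.259259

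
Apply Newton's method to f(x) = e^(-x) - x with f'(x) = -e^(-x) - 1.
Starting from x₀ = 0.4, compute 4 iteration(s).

f(x) = e^(-x) - x
f'(x) = -e^(-x) - 1
x₀ = 0.4

Newton-Raphson formula: x_{n+1} = x_n - f(x_n)/f'(x_n)

Iteration 1:
  f(0.400000) = 0.270320
  f'(0.400000) = -1.670320
  x_1 = 0.400000 - 0.270320/(-1.670320) = 0.561837
Iteration 2:
  f(0.561837) = 0.008323
  f'(0.561837) = -1.570161
  x_2 = 0.561837 - 0.008323/(-1.570161) = 0.567138
Iteration 3:
  f(0.567138) = 0.000008
  f'(0.567138) = -1.567146
  x_3 = 0.567138 - 0.000008/(-1.567146) = 0.567143
Iteration 4:
  f(0.567143) = 0.000000
  f'(0.567143) = -1.567143
  x_4 = 0.567143 - 0.000000/(-1.567143) = 0.567143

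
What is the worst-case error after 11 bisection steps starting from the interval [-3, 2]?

Bisection error bound: |error| ≤ (b-a)/2^n
|error| ≤ (2 - (-3))/2^11 = 5/2^11
|error| ≤ 0.0024414062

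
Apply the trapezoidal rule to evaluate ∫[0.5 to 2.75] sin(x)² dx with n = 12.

f(x) = sin(x)²
a = 0.5, b = 2.75, n = 12
h = (b - a)/n = 0.187500

Trapezoidal rule: (h/2)[f(x₀) + 2f(x₁) + 2f(x₂) + ... + f(xₙ)]

x_0 = 0.5000, f(x_0) = 0.229849, coefficient = 1
x_1 = 0.6875, f(x_1) = 0.402726, coefficient = 2
x_2 = 0.8750, f(x_2) = 0.589123, coefficient = 2
x_3 = 1.0625, f(x_3) = 0.763133, coefficient = 2
x_4 = 1.2500, f(x_4) = 0.900572, coefficient = 2
x_5 = 1.4375, f(x_5) = 0.982337, coefficient = 2
x_6 = 1.6250, f(x_6) = 0.997065, coefficient = 2
x_7 = 1.8125, f(x_7) = 0.942708, coefficient = 2
x_8 = 2.0000, f(x_8) = 0.826822, coefficient = 2
x_9 = 2.1875, f(x_9) = 0.665512, coefficient = 2
x_10 = 2.3750, f(x_10) = 0.481199, coefficient = 2
x_11 = 2.5625, f(x_11) = 0.299499, coefficient = 2
x_12 = 2.7500, f(x_12) = 0.145665, coefficient = 1

I ≈ (0.187500/2) × 16.076906 = 1.507210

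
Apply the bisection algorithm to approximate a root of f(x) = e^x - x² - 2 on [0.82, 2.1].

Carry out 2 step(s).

f(x) = e^x - x² - 2
Initial interval: [0.82, 2.1]

Iteration 1:
  c_1 = (0.820000 + 2.100000)/2 = 1.460000
  f(c_1) = f(1.460000) = 0.174360
  f(a) × f(c) < 0, new interval: [0.820000, 1.460000]
Iteration 2:
  c_2 = (0.820000 + 1.460000)/2 = 1.140000
  f(c_2) = f(1.140000) = -0.172832
  f(a) × f(c) ≥ 0, new interval: [1.140000, 1.460000]

After 2 iteration(s), the approximation is c_2 = 1.140000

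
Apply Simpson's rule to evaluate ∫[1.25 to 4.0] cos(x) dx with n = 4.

f(x) = cos(x)
a = 1.25, b = 4.0, n = 4
h = (b - a)/n = 0.687500

Simpson's rule: (h/3)[f(x₀) + 4f(x₁) + 2f(x₂) + ... + f(xₙ)]

x_0 = 1.2500, f(x_0) = 0.315322, coefficient = 1
x_1 = 1.9375, f(x_1) = -0.358540, coefficient = 4
x_2 = 2.6250, f(x_2) = -0.869507, coefficient = 2
x_3 = 3.3125, f(x_3) = -0.985431, coefficient = 4
x_4 = 4.0000, f(x_4) = -0.653644, coefficient = 1

I ≈ (0.687500/3) × -7.453220 = -1.708030
Exact value: -1.705787
Error: 0.002242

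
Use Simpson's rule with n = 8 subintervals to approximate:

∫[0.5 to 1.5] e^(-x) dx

f(x) = e^(-x)
a = 0.5, b = 1.5, n = 8
h = (b - a)/n = 0.125000

Simpson's rule: (h/3)[f(x₀) + 4f(x₁) + 2f(x₂) + ... + f(xₙ)]

x_0 = 0.5000, f(x_0) = 0.606531, coefficient = 1
x_1 = 0.6250, f(x_1) = 0.535261, coefficient = 4
x_2 = 0.7500, f(x_2) = 0.472367, coefficient = 2
x_3 = 0.8750, f(x_3) = 0.416862, coefficient = 4
x_4 = 1.0000, f(x_4) = 0.367879, coefficient = 2
x_5 = 1.1250, f(x_5) = 0.324652, coefficient = 4
x_6 = 1.2500, f(x_6) = 0.286505, coefficient = 2
x_7 = 1.3750, f(x_7) = 0.252840, coefficient = 4
x_8 = 1.5000, f(x_8) = 0.223130, coefficient = 1

I ≈ (0.125000/3) × 9.201624 = 0.383401
Exact value: 0.383400
Error: 0.000001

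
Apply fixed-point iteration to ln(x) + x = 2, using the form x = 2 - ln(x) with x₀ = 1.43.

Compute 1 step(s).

Equation: ln(x) + x = 2
Fixed-point form: x = 2 - ln(x)
x₀ = 1.43

x_1 = g(1.430000) = 1.642326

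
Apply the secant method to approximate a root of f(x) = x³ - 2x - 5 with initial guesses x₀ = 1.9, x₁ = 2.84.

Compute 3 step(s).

f(x) = x³ - 2x - 5
x₀ = 1.9, x₁ = 2.84

Secant formula: x_{n+1} = x_n - f(x_n)(x_n - x_{n-1})/(f(x_n) - f(x_{n-1}))

Iteration 1:
  f(1.900000) = -1.941000
  f(2.840000) = 12.226304
  x_2 = 2.840000 - 12.226304×(2.840000 - 1.900000)/(12.226304 - (-1.941000))
       = 2.028785
Iteration 2:
  f(2.840000) = 12.226304
  f(2.028785) = -0.707152
  x_3 = 2.028785 - (-0.707152)×(2.028785 - 2.840000)/(-0.707152 - 12.226304)
       = 2.073139
Iteration 3:
  f(2.028785) = -0.707152
  f(2.073139) = -0.236119
  x_4 = 2.073139 - (-0.236119)×(2.073139 - 2.028785)/(-0.236119 - (-0.707152))
       = 2.095373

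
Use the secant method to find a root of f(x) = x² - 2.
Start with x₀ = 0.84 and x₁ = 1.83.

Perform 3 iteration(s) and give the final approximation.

f(x) = x² - 2
x₀ = 0.84, x₁ = 1.83

Secant formula: x_{n+1} = x_n - f(x_n)(x_n - x_{n-1})/(f(x_n) - f(x_{n-1}))

Iteration 1:
  f(0.840000) = -1.294400
  f(1.830000) = 1.348900
  x_2 = 1.830000 - 1.348900×(1.830000 - 0.840000)/(1.348900 - (-1.294400))
       = 1.324794
Iteration 2:
  f(1.830000) = 1.348900
  f(1.324794) = -0.244921
  x_3 = 1.324794 - (-0.244921)×(1.324794 - 1.830000)/(-0.244921 - 1.348900)
       = 1.402429
Iteration 3:
  f(1.324794) = -0.244921
  f(1.402429) = -0.033194
  x_4 = 1.402429 - (-0.033194)×(1.402429 - 1.324794)/(-0.033194 - (-0.244921))
       = 1.414600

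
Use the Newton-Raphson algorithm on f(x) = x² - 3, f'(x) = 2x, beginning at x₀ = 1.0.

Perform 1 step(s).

f(x) = x² - 3
f'(x) = 2x
x₀ = 1.0

Newton-Raphson formula: x_{n+1} = x_n - f(x_n)/f'(x_n)

Iteration 1:
  f(1.000000) = -2.000000
  f'(1.000000) = 2.000000
  x_1 = 1.000000 - (-2.000000)/2.000000 = 2.000000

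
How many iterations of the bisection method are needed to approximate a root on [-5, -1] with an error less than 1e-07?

We need (b-a)/2^n ≤ 1e-07
(-1 - (-5))/2^n ≤ 1e-07
4/2^n ≤ 1e-07
2^n ≥ 40000000
n ≥ log₂(40000000) = 25.25
n ≥ 26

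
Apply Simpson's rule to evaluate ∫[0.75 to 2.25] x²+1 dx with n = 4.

f(x) = x²+1
a = 0.75, b = 2.25, n = 4
h = (b - a)/n = 0.375000

Simpson's rule: (h/3)[f(x₀) + 4f(x₁) + 2f(x₂) + ... + f(xₙ)]

x_0 = 0.7500, f(x_0) = 1.562500, coefficient = 1
x_1 = 1.1250, f(x_1) = 2.265625, coefficient = 4
x_2 = 1.5000, f(x_2) = 3.250000, coefficient = 2
x_3 = 1.8750, f(x_3) = 4.515625, coefficient = 4
x_4 = 2.2500, f(x_4) = 6.062500, coefficient = 1

I ≈ (0.375000/3) × 41.250000 = 5.156250
Exact value: 5.156250
Error: 0.000000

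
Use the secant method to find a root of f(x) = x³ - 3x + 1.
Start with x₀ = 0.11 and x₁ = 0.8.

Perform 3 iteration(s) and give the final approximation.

f(x) = x³ - 3x + 1
x₀ = 0.11, x₁ = 0.8

Secant formula: x_{n+1} = x_n - f(x_n)(x_n - x_{n-1})/(f(x_n) - f(x_{n-1}))

Iteration 1:
  f(0.110000) = 0.671331
  f(0.800000) = -0.888000
  x_2 = 0.800000 - (-0.888000)×(0.800000 - 0.110000)/(-0.888000 - 0.671331)
       = 0.407062
Iteration 2:
  f(0.800000) = -0.888000
  f(0.407062) = -0.153737
  x_3 = 0.407062 - (-0.153737)×(0.407062 - 0.800000)/(-0.153737 - (-0.888000))
       = 0.324791
Iteration 3:
  f(0.407062) = -0.153737
  f(0.324791) = 0.059890
  x_4 = 0.324791 - 0.059890×(0.324791 - 0.407062)/(0.059890 - (-0.153737))
       = 0.347855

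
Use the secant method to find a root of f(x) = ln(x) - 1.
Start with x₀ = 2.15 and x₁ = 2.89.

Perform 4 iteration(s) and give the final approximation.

f(x) = ln(x) - 1
x₀ = 2.15, x₁ = 2.89

Secant formula: x_{n+1} = x_n - f(x_n)(x_n - x_{n-1})/(f(x_n) - f(x_{n-1}))

Iteration 1:
  f(2.150000) = -0.234532
  f(2.890000) = 0.061257
  x_2 = 2.890000 - 0.061257×(2.890000 - 2.150000)/(0.061257 - (-0.234532))
       = 2.736749
Iteration 2:
  f(2.890000) = 0.061257
  f(2.736749) = 0.006771
  x_3 = 2.736749 - 0.006771×(2.736749 - 2.890000)/(0.006771 - 0.061257)
       = 2.717705
Iteration 3:
  f(2.736749) = 0.006771
  f(2.717705) = -0.000212
  x_4 = 2.717705 - (-0.000212)×(2.717705 - 2.736749)/(-0.000212 - 0.006771)
       = 2.718284
Iteration 4:
  f(2.717705) = -0.000212
  f(2.718284) = 0.000001
  x_5 = 2.718284 - 0.000001×(2.718284 - 2.717705)/(0.000001 - (-0.000212))
       = 2.718282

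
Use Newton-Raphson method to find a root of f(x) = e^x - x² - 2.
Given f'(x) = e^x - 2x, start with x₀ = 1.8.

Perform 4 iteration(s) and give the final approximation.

f(x) = e^x - x² - 2
f'(x) = e^x - 2x
x₀ = 1.8

Newton-Raphson formula: x_{n+1} = x_n - f(x_n)/f'(x_n)

Iteration 1:
  f(1.800000) = 0.809647
  f'(1.800000) = 2.449647
  x_1 = 1.800000 - 0.809647/2.449647 = 1.469484
Iteration 2:
  f(1.469484) = 0.187608
  f'(1.469484) = 1.408024
  x_2 = 1.469484 - 0.187608/1.408024 = 1.336242
Iteration 3:
  f(1.336242) = 0.019175
  f'(1.336242) = 1.132234
  x_3 = 1.336242 - 0.019175/1.132234 = 1.319306
Iteration 4:
  f(1.319306) = 0.000256
  f'(1.319306) = 1.102212
  x_4 = 1.319306 - 0.000256/1.102212 = 1.319074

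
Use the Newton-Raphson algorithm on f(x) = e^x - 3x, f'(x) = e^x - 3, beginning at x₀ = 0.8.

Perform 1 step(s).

f(x) = e^x - 3x
f'(x) = e^x - 3
x₀ = 0.8

Newton-Raphson formula: x_{n+1} = x_n - f(x_n)/f'(x_n)

Iteration 1:
  f(0.800000) = -0.174459
  f'(0.800000) = -0.774459
  x_1 = 0.800000 - (-0.174459)/(-0.774459) = 0.574734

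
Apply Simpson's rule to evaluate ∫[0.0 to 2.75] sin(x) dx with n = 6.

f(x) = sin(x)
a = 0.0, b = 2.75, n = 6
h = (b - a)/n = 0.458333

Simpson's rule: (h/3)[f(x₀) + 4f(x₁) + 2f(x₂) + ... + f(xₙ)]

x_0 = 0.0000, f(x_0) = 0.000000, coefficient = 1
x_1 = 0.4583, f(x_1) = 0.442454, coefficient = 4
x_2 = 0.9167, f(x_2) = 0.793578, coefficient = 2
x_3 = 1.3750, f(x_3) = 0.980893, coefficient = 4
x_4 = 1.8333, f(x_4) = 0.965735, coefficient = 2
x_5 = 2.2917, f(x_5) = 0.751232, coefficient = 4
x_6 = 2.7500, f(x_6) = 0.381661, coefficient = 1

I ≈ (0.458333/3) × 12.598601 = 1.924786
Exact value: 1.924302
Error: 0.000484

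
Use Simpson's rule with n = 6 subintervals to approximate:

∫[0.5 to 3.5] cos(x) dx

f(x) = cos(x)
a = 0.5, b = 3.5, n = 6
h = (b - a)/n = 0.500000

Simpson's rule: (h/3)[f(x₀) + 4f(x₁) + 2f(x₂) + ... + f(xₙ)]

x_0 = 0.5000, f(x_0) = 0.877583, coefficient = 1
x_1 = 1.0000, f(x_1) = 0.540302, coefficient = 4
x_2 = 1.5000, f(x_2) = 0.070737, coefficient = 2
x_3 = 2.0000, f(x_3) = -0.416147, coefficient = 4
x_4 = 2.5000, f(x_4) = -0.801144, coefficient = 2
x_5 = 3.0000, f(x_5) = -0.989992, coefficient = 4
x_6 = 3.5000, f(x_6) = -0.936457, coefficient = 1

I ≈ (0.500000/3) × -4.983035 = -0.830506
Exact value: -0.830209
Error: 0.000297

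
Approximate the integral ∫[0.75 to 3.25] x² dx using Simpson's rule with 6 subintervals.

f(x) = x²
a = 0.75, b = 3.25, n = 6
h = (b - a)/n = 0.416667

Simpson's rule: (h/3)[f(x₀) + 4f(x₁) + 2f(x₂) + ... + f(xₙ)]

x_0 = 0.7500, f(x_0) = 0.562500, coefficient = 1
x_1 = 1.1667, f(x_1) = 1.361111, coefficient = 4
x_2 = 1.5833, f(x_2) = 2.506944, coefficient = 2
x_3 = 2.0000, f(x_3) = 4.000000, coefficient = 4
x_4 = 2.4167, f(x_4) = 5.840278, coefficient = 2
x_5 = 2.8333, f(x_5) = 8.027778, coefficient = 4
x_6 = 3.2500, f(x_6) = 10.562500, coefficient = 1

I ≈ (0.416667/3) × 81.375000 = 11.302083
Exact value: 11.302083
Error: 0.000000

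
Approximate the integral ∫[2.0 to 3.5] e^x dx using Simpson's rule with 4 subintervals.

f(x) = e^x
a = 2.0, b = 3.5, n = 4
h = (b - a)/n = 0.375000

Simpson's rule: (h/3)[f(x₀) + 4f(x₁) + 2f(x₂) + ... + f(xₙ)]

x_0 = 2.0000, f(x_0) = 7.389056, coefficient = 1
x_1 = 2.3750, f(x_1) = 10.751013, coefficient = 4
x_2 = 2.7500, f(x_2) = 15.642632, coefficient = 2
x_3 = 3.1250, f(x_3) = 22.759895, coefficient = 4
x_4 = 3.5000, f(x_4) = 33.115452, coefficient = 1

I ≈ (0.375000/3) × 205.833405 = 25.729176
Exact value: 25.726396
Error: 0.002780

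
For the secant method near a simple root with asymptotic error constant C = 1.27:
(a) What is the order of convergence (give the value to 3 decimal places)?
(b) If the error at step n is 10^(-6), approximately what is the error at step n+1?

(a) Secant method has superlinear convergence with order φ = (1+√5)/2 ≈ 1.618.
    This means |e_{n+1}| ≈ C|e_n|^1.618.

(b) With |e_n| = 10^(-6) and C = 1.27:
    |e_{n+1}| ≈ 1.27 × (10^(-6))^1.618 = 1.27 × 10^(-9.71)

(a) ≈ 1.618 (golden ratio); (b) |e_{n+1}| ≈ 2.487e-10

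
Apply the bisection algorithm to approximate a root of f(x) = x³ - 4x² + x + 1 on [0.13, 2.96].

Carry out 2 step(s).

f(x) = x³ - 4x² + x + 1
Initial interval: [0.13, 2.96]

Iteration 1:
  c_1 = (0.130000 + 2.960000)/2 = 1.545000
  f(c_1) = f(1.545000) = -3.315146
  f(a) × f(c) < 0, new interval: [0.130000, 1.545000]
Iteration 2:
  c_2 = (0.130000 + 1.545000)/2 = 0.837500
  f(c_2) = f(0.837500) = -0.380697
  f(a) × f(c) < 0, new interval: [0.130000, 0.837500]

After 2 iteration(s), the approximation is c_2 = 0.837500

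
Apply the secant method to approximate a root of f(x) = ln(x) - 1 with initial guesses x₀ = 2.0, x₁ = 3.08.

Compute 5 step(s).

f(x) = ln(x) - 1
x₀ = 2.0, x₁ = 3.08

Secant formula: x_{n+1} = x_n - f(x_n)(x_n - x_{n-1})/(f(x_n) - f(x_{n-1}))

Iteration 1:
  f(2.000000) = -0.306853
  f(3.080000) = 0.124930
  x_2 = 3.080000 - 0.124930×(3.080000 - 2.000000)/(0.124930 - (-0.306853))
       = 2.767519
Iteration 2:
  f(3.080000) = 0.124930
  f(2.767519) = 0.017951
  x_3 = 2.767519 - 0.017951×(2.767519 - 3.080000)/(0.017951 - 0.124930)
       = 2.715084
Iteration 3:
  f(2.767519) = 0.017951
  f(2.715084) = -0.001177
  x_4 = 2.715084 - (-0.001177)×(2.715084 - 2.767519)/(-0.001177 - 0.017951)
       = 2.718311
Iteration 4:
  f(2.715084) = -0.001177
  f(2.718311) = 0.000011
  x_5 = 2.718311 - 0.000011×(2.718311 - 2.715084)/(0.000011 - (-0.001177))
       = 2.718282
Iteration 5:
  f(2.718311) = 0.000011
  f(2.718282) = 0.000000
  x_6 = 2.718282 - 0.000000×(2.718282 - 2.718311)/(0.000000 - 0.000011)
       = 2.718282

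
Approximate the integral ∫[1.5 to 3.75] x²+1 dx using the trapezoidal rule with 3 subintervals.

f(x) = x²+1
a = 1.5, b = 3.75, n = 3
h = (b - a)/n = 0.750000

Trapezoidal rule: (h/2)[f(x₀) + 2f(x₁) + 2f(x₂) + ... + f(xₙ)]

x_0 = 1.5000, f(x_0) = 3.250000, coefficient = 1
x_1 = 2.2500, f(x_1) = 6.062500, coefficient = 2
x_2 = 3.0000, f(x_2) = 10.000000, coefficient = 2
x_3 = 3.7500, f(x_3) = 15.062500, coefficient = 1

I ≈ (0.750000/2) × 50.437500 = 18.914062
Exact value: 18.703125
Error: 0.210938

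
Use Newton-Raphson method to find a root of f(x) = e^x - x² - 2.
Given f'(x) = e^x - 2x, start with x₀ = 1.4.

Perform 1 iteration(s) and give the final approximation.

f(x) = e^x - x² - 2
f'(x) = e^x - 2x
x₀ = 1.4

Newton-Raphson formula: x_{n+1} = x_n - f(x_n)/f'(x_n)

Iteration 1:
  f(1.400000) = 0.095200
  f'(1.400000) = 1.255200
  x_1 = 1.400000 - 0.095200/1.255200 = 1.324156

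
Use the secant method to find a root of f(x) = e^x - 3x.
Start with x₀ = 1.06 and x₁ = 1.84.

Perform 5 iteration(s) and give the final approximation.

f(x) = e^x - 3x
x₀ = 1.06, x₁ = 1.84

Secant formula: x_{n+1} = x_n - f(x_n)(x_n - x_{n-1})/(f(x_n) - f(x_{n-1}))

Iteration 1:
  f(1.060000) = -0.293629
  f(1.840000) = 0.776538
  x_2 = 1.840000 - 0.776538×(1.840000 - 1.060000)/(0.776538 - (-0.293629))
       = 1.274014
Iteration 2:
  f(1.840000) = 0.776538
  f(1.274014) = -0.246868
  x_3 = 1.274014 - (-0.246868)×(1.274014 - 1.840000)/(-0.246868 - 0.776538)
       = 1.410542
Iteration 3:
  f(1.274014) = -0.246868
  f(1.410542) = -0.133450
  x_4 = 1.410542 - (-0.133450)×(1.410542 - 1.274014)/(-0.133450 - (-0.246868))
       = 1.571185
Iteration 4:
  f(1.410542) = -0.133450
  f(1.571185) = 0.098792
  x_5 = 1.571185 - 0.098792×(1.571185 - 1.410542)/(0.098792 - (-0.133450))
       = 1.502850
Iteration 5:
  f(1.571185) = 0.098792
  f(1.502850) = -0.014070
  x_6 = 1.502850 - (-0.014070)×(1.502850 - 1.571185)/(-0.014070 - 0.098792)
       = 1.511369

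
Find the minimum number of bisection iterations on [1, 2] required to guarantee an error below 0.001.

We need (b-a)/2^n ≤ 0.001
(2 - 1)/2^n ≤ 0.001
1/2^n ≤ 0.001
2^n ≥ 1000
n ≥ log₂(1000) = 9.97
n ≥ 10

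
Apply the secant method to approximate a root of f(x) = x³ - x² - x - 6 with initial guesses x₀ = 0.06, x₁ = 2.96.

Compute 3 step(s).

f(x) = x³ - x² - x - 6
x₀ = 0.06, x₁ = 2.96

Secant formula: x_{n+1} = x_n - f(x_n)(x_n - x_{n-1})/(f(x_n) - f(x_{n-1}))

Iteration 1:
  f(0.060000) = -6.063384
  f(2.960000) = 8.212736
  x_2 = 2.960000 - 8.212736×(2.960000 - 0.060000)/(8.212736 - (-6.063384))
       = 1.291694
Iteration 2:
  f(2.960000) = 8.212736
  f(1.291694) = -6.805010
  x_3 = 1.291694 - (-6.805010)×(1.291694 - 2.960000)/(-6.805010 - 8.212736)
       = 2.047656
Iteration 3:
  f(1.291694) = -6.805010
  f(2.047656) = -3.654947
  x_4 = 2.047656 - (-3.654947)×(2.047656 - 1.291694)/(-3.654947 - (-6.805010))
       = 2.924781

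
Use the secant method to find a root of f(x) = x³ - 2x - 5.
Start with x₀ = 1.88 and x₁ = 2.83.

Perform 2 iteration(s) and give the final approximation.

f(x) = x³ - 2x - 5
x₀ = 1.88, x₁ = 2.83

Secant formula: x_{n+1} = x_n - f(x_n)(x_n - x_{n-1})/(f(x_n) - f(x_{n-1}))

Iteration 1:
  f(1.880000) = -2.115328
  f(2.830000) = 12.005187
  x_2 = 2.830000 - 12.005187×(2.830000 - 1.880000)/(12.005187 - (-2.115328))
       = 2.022315
Iteration 2:
  f(2.830000) = 12.005187
  f(2.022315) = -0.773851
  x_3 = 2.022315 - (-0.773851)×(2.022315 - 2.830000)/(-0.773851 - 12.005187)
       = 2.071225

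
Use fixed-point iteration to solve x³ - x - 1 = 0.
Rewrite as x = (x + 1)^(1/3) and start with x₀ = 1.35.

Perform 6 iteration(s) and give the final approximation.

Equation: x³ - x - 1 = 0
Fixed-point form: x = (x + 1)^(1/3)
x₀ = 1.35

x_1 = g(1.350000) = 1.329503
x_2 = g(1.329503) = 1.325626
x_3 = g(1.325626) = 1.324890
x_4 = g(1.324890) = 1.324751
x_5 = g(1.324751) = 1.324724
x_6 = g(1.324724) = 1.324719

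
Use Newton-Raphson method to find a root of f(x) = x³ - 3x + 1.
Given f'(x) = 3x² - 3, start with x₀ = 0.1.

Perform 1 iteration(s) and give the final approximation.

f(x) = x³ - 3x + 1
f'(x) = 3x² - 3
x₀ = 0.1

Newton-Raphson formula: x_{n+1} = x_n - f(x_n)/f'(x_n)

Iteration 1:
  f(0.100000) = 0.701000
  f'(0.100000) = -2.970000
  x_1 = 0.100000 - 0.701000/(-2.970000) = 0.336027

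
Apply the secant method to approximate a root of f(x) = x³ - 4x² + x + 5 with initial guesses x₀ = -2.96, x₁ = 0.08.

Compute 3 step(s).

f(x) = x³ - 4x² + x + 5
x₀ = -2.96, x₁ = 0.08

Secant formula: x_{n+1} = x_n - f(x_n)(x_n - x_{n-1})/(f(x_n) - f(x_{n-1}))

Iteration 1:
  f(-2.960000) = -58.940736
  f(0.080000) = 5.054912
  x_2 = 0.080000 - 5.054912×(0.080000 - (-2.960000))/(5.054912 - (-58.940736))
       = -0.160125
Iteration 2:
  f(0.080000) = 5.054912
  f(-0.160125) = 4.733210
  x_3 = -0.160125 - 4.733210×(-0.160125 - 0.080000)/(4.733210 - 5.054912)
       = -3.693087
Iteration 3:
  f(-0.160125) = 4.733210
  f(-3.693087) = -103.618252
  x_4 = -3.693087 - (-103.618252)×(-3.693087 - (-0.160125))/(-103.618252 - 4.733210)
       = -0.314458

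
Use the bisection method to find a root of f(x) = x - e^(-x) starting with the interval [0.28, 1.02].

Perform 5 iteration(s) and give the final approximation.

f(x) = x - e^(-x)
Initial interval: [0.28, 1.02]

Iteration 1:
  c_1 = (0.280000 + 1.020000)/2 = 0.650000
  f(c_1) = f(0.650000) = 0.127954
  f(a) × f(c) < 0, new interval: [0.280000, 0.650000]
Iteration 2:
  c_2 = (0.280000 + 0.650000)/2 = 0.465000
  f(c_2) = f(0.465000) = -0.163135
  f(a) × f(c) ≥ 0, new interval: [0.465000, 0.650000]
Iteration 3:
  c_3 = (0.465000 + 0.650000)/2 = 0.557500
  f(c_3) = f(0.557500) = -0.015139
  f(a) × f(c) ≥ 0, new interval: [0.557500, 0.650000]
Iteration 4:
  c_4 = (0.557500 + 0.650000)/2 = 0.603750
  f(c_4) = f(0.603750) = 0.056993
  f(a) × f(c) < 0, new interval: [0.557500, 0.603750]
Iteration 5:
  c_5 = (0.557500 + 0.603750)/2 = 0.580625
  f(c_5) = f(0.580625) = 0.021076
  f(a) × f(c) < 0, new interval: [0.557500, 0.580625]

After 5 iteration(s), the approximation is c_5 = 0.580625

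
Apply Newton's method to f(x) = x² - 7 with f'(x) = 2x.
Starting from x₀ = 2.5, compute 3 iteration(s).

f(x) = x² - 7
f'(x) = 2x
x₀ = 2.5

Newton-Raphson formula: x_{n+1} = x_n - f(x_n)/f'(x_n)

Iteration 1:
  f(2.500000) = -0.750000
  f'(2.500000) = 5.000000
  x_1 = 2.500000 - (-0.750000)/5.000000 = 2.650000
Iteration 2:
  f(2.650000) = 0.022500
  f'(2.650000) = 5.300000
  x_2 = 2.650000 - 0.022500/5.300000 = 2.645755
Iteration 3:
  f(2.645755) = 0.000018
  f'(2.645755) = 5.291509
  x_3 = 2.645755 - 0.000018/5.291509 = 2.645751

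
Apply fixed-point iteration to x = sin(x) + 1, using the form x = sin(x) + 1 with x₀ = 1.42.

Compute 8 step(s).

Equation: x = sin(x) + 1
Fixed-point form: x = sin(x) + 1
x₀ = 1.42

x_1 = g(1.420000) = 1.988652
x_2 = g(1.988652) = 1.913961
x_3 = g(1.913961) = 1.941694
x_4 = g(1.941694) = 1.932002
x_5 = g(1.932002) = 1.935471
x_6 = g(1.935471) = 1.934240
x_7 = g(1.934240) = 1.934678
x_8 = g(1.934678) = 1.934522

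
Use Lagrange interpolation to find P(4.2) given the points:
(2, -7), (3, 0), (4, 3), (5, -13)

Lagrange interpolation formula:
P(x) = Σ yᵢ × Lᵢ(x)
where Lᵢ(x) = Π_{j≠i} (x - xⱼ)/(xᵢ - xⱼ)

L_0(4.2) = (4.2 - 3)/(2 - 3) × (4.2 - 4)/(2 - 4) × (4.2 - 5)/(2 - 5) = 0.032000
L_1(4.2) = (4.2 - 2)/(3 - 2) × (4.2 - 4)/(3 - 4) × (4.2 - 5)/(3 - 5) = -0.176000
L_2(4.2) = (4.2 - 2)/(4 - 2) × (4.2 - 3)/(4 - 3) × (4.2 - 5)/(4 - 5) = 1.056000
L_3(4.2) = (4.2 - 2)/(5 - 2) × (4.2 - 3)/(5 - 3) × (4.2 - 4)/(5 - 4) = 0.088000

P(4.2) = (-7)×L_0(4.2) + 0×L_1(4.2) + 3×L_2(4.2) + (-13)×L_3(4.2)
P(4.2) = 1.800000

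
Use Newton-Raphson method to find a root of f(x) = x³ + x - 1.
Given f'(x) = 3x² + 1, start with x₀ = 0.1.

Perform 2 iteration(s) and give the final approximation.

f(x) = x³ + x - 1
f'(x) = 3x² + 1
x₀ = 0.1

Newton-Raphson formula: x_{n+1} = x_n - f(x_n)/f'(x_n)

Iteration 1:
  f(0.100000) = -0.899000
  f'(0.100000) = 1.030000
  x_1 = 0.100000 - (-0.899000)/1.030000 = 0.972816
Iteration 2:
  f(0.972816) = 0.893459
  f'(0.972816) = 3.839110
  x_2 = 0.972816 - 0.893459/3.839110 = 0.740090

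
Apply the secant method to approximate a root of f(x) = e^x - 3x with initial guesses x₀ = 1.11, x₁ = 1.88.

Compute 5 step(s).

f(x) = e^x - 3x
x₀ = 1.11, x₁ = 1.88

Secant formula: x_{n+1} = x_n - f(x_n)(x_n - x_{n-1})/(f(x_n) - f(x_{n-1}))

Iteration 1:
  f(1.110000) = -0.295642
  f(1.880000) = 0.913505
  x_2 = 1.880000 - 0.913505×(1.880000 - 1.110000)/(0.913505 - (-0.295642))
       = 1.298268
Iteration 2:
  f(1.880000) = 0.913505
  f(1.298268) = -0.231857
  x_3 = 1.298268 - (-0.231857)×(1.298268 - 1.880000)/(-0.231857 - 0.913505)
       = 1.416029
Iteration 3:
  f(1.298268) = -0.231857
  f(1.416029) = -0.127363
  x_4 = 1.416029 - (-0.127363)×(1.416029 - 1.298268)/(-0.127363 - (-0.231857))
       = 1.559561
Iteration 4:
  f(1.416029) = -0.127363
  f(1.559561) = 0.078050
  x_5 = 1.559561 - 0.078050×(1.559561 - 1.416029)/(0.078050 - (-0.127363))
       = 1.505024
Iteration 5:
  f(1.559561) = 0.078050
  f(1.505024) = -0.010811
  x_6 = 1.505024 - (-0.010811)×(1.505024 - 1.559561)/(-0.010811 - 0.078050)
       = 1.511659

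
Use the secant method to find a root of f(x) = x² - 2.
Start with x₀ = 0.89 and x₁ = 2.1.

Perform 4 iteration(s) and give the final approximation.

f(x) = x² - 2
x₀ = 0.89, x₁ = 2.1

Secant formula: x_{n+1} = x_n - f(x_n)(x_n - x_{n-1})/(f(x_n) - f(x_{n-1}))

Iteration 1:
  f(0.890000) = -1.207900
  f(2.100000) = 2.410000
  x_2 = 2.100000 - 2.410000×(2.100000 - 0.890000)/(2.410000 - (-1.207900))
       = 1.293980
Iteration 2:
  f(2.100000) = 2.410000
  f(1.293980) = -0.325616
  x_3 = 1.293980 - (-0.325616)×(1.293980 - 2.100000)/(-0.325616 - 2.410000)
       = 1.389919
Iteration 3:
  f(1.293980) = -0.325616
  f(1.389919) = -0.068125
  x_4 = 1.389919 - (-0.068125)×(1.389919 - 1.293980)/(-0.068125 - (-0.325616))
       = 1.415302
Iteration 4:
  f(1.389919) = -0.068125
  f(1.415302) = 0.003079
  x_5 = 1.415302 - 0.003079×(1.415302 - 1.389919)/(0.003079 - (-0.068125))
       = 1.414204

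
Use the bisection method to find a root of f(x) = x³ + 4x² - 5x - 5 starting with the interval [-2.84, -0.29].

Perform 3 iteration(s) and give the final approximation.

f(x) = x³ + 4x² - 5x - 5
Initial interval: [-2.84, -0.29]

Iteration 1:
  c_1 = (-2.840000 + (-0.290000))/2 = -1.565000
  f(c_1) = f(-1.565000) = 8.788863
  f(a) × f(c) ≥ 0, new interval: [-1.565000, -0.290000]
Iteration 2:
  c_2 = (-1.565000 + (-0.290000))/2 = -0.927500
  f(c_2) = f(-0.927500) = 2.280637
  f(a) × f(c) ≥ 0, new interval: [-0.927500, -0.290000]
Iteration 3:
  c_3 = (-0.927500 + (-0.290000))/2 = -0.608750
  f(c_3) = f(-0.608750) = -0.699532
  f(a) × f(c) < 0, new interval: [-0.927500, -0.608750]

After 3 iteration(s), the approximation is c_3 = -0.608750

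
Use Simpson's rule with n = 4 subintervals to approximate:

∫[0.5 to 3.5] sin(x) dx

f(x) = sin(x)
a = 0.5, b = 3.5, n = 4
h = (b - a)/n = 0.750000

Simpson's rule: (h/3)[f(x₀) + 4f(x₁) + 2f(x₂) + ... + f(xₙ)]

x_0 = 0.5000, f(x_0) = 0.479426, coefficient = 1
x_1 = 1.2500, f(x_1) = 0.948985, coefficient = 4
x_2 = 2.0000, f(x_2) = 0.909297, coefficient = 2
x_3 = 2.7500, f(x_3) = 0.381661, coefficient = 4
x_4 = 3.5000, f(x_4) = -0.350783, coefficient = 1

I ≈ (0.750000/3) × 7.269820 = 1.817455
Exact value: 1.814039
Error: 0.003416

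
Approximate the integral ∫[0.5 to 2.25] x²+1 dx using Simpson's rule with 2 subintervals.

f(x) = x²+1
a = 0.5, b = 2.25, n = 2
h = (b - a)/n = 0.875000

Simpson's rule: (h/3)[f(x₀) + 4f(x₁) + 2f(x₂) + ... + f(xₙ)]

x_0 = 0.5000, f(x_0) = 1.250000, coefficient = 1
x_1 = 1.3750, f(x_1) = 2.890625, coefficient = 4
x_2 = 2.2500, f(x_2) = 6.062500, coefficient = 1

I ≈ (0.875000/3) × 18.875000 = 5.505208
Exact value: 5.505208
Error: 0.000000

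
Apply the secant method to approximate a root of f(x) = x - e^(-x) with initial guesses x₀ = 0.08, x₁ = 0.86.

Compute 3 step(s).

f(x) = x - e^(-x)
x₀ = 0.08, x₁ = 0.86

Secant formula: x_{n+1} = x_n - f(x_n)(x_n - x_{n-1})/(f(x_n) - f(x_{n-1}))

Iteration 1:
  f(0.080000) = -0.843116
  f(0.860000) = 0.436838
  x_2 = 0.860000 - 0.436838×(0.860000 - 0.080000)/(0.436838 - (-0.843116))
       = 0.593792
Iteration 2:
  f(0.860000) = 0.436838
  f(0.593792) = 0.041563
  x_3 = 0.593792 - 0.041563×(0.593792 - 0.860000)/(0.041563 - 0.436838)
       = 0.565801
Iteration 3:
  f(0.593792) = 0.041563
  f(0.565801) = -0.002105
  x_4 = 0.565801 - (-0.002105)×(0.565801 - 0.593792)/(-0.002105 - 0.041563)
       = 0.567150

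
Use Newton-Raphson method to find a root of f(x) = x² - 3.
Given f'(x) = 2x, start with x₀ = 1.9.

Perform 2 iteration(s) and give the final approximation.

f(x) = x² - 3
f'(x) = 2x
x₀ = 1.9

Newton-Raphson formula: x_{n+1} = x_n - f(x_n)/f'(x_n)

Iteration 1:
  f(1.900000) = 0.610000
  f'(1.900000) = 3.800000
  x_1 = 1.900000 - 0.610000/3.800000 = 1.739474
Iteration 2:
  f(1.739474) = 0.025769
  f'(1.739474) = 3.478947
  x_2 = 1.739474 - 0.025769/3.478947 = 1.732067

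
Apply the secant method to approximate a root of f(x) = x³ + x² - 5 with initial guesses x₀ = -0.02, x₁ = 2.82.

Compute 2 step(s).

f(x) = x³ + x² - 5
x₀ = -0.02, x₁ = 2.82

Secant formula: x_{n+1} = x_n - f(x_n)(x_n - x_{n-1})/(f(x_n) - f(x_{n-1}))

Iteration 1:
  f(-0.020000) = -4.999608
  f(2.820000) = 25.378168
  x_2 = 2.820000 - 25.378168×(2.820000 - (-0.020000))/(25.378168 - (-4.999608))
       = 0.447410
Iteration 2:
  f(2.820000) = 25.378168
  f(0.447410) = -4.710263
  x_3 = 0.447410 - (-4.710263)×(0.447410 - 2.820000)/(-4.710263 - 25.378168)
       = 0.818833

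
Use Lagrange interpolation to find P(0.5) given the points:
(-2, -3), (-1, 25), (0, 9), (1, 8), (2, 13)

Lagrange interpolation formula:
P(x) = Σ yᵢ × Lᵢ(x)
where Lᵢ(x) = Π_{j≠i} (x - xⱼ)/(xᵢ - xⱼ)

L_0(0.5) = (0.5 - (-1))/(-2 - (-1)) × (0.5 - 0)/(-2 - 0) × (0.5 - 1)/(-2 - 1) × (0.5 - 2)/(-2 - 2) = 0.023438
L_1(0.5) = (0.5 - (-2))/(-1 - (-2)) × (0.5 - 0)/(-1 - 0) × (0.5 - 1)/(-1 - 1) × (0.5 - 2)/(-1 - 2) = -0.156250
L_2(0.5) = (0.5 - (-2))/(0 - (-2)) × (0.5 - (-1))/(0 - (-1)) × (0.5 - 1)/(0 - 1) × (0.5 - 2)/(0 - 2) = 0.703125
L_3(0.5) = (0.5 - (-2))/(1 - (-2)) × (0.5 - (-1))/(1 - (-1)) × (0.5 - 0)/(1 - 0) × (0.5 - 2)/(1 - 2) = 0.468750
L_4(0.5) = (0.5 - (-2))/(2 - (-2)) × (0.5 - (-1))/(2 - (-1)) × (0.5 - 0)/(2 - 0) × (0.5 - 1)/(2 - 1) = -0.039062

P(0.5) = (-3)×L_0(0.5) + 25×L_1(0.5) + 9×L_2(0.5) + 8×L_3(0.5) + 13×L_4(0.5)
P(0.5) = 5.593750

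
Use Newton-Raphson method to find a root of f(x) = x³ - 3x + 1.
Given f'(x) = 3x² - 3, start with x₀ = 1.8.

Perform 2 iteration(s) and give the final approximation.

f(x) = x³ - 3x + 1
f'(x) = 3x² - 3
x₀ = 1.8

Newton-Raphson formula: x_{n+1} = x_n - f(x_n)/f'(x_n)

Iteration 1:
  f(1.800000) = 1.432000
  f'(1.800000) = 6.720000
  x_1 = 1.800000 - 1.432000/6.720000 = 1.586905
Iteration 2:
  f(1.586905) = 0.235535
  f'(1.586905) = 4.554800
  x_2 = 1.586905 - 0.235535/4.554800 = 1.535193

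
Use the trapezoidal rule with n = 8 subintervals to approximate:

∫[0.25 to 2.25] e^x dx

f(x) = e^x
a = 0.25, b = 2.25, n = 8
h = (b - a)/n = 0.250000

Trapezoidal rule: (h/2)[f(x₀) + 2f(x₁) + 2f(x₂) + ... + f(xₙ)]

x_0 = 0.2500, f(x_0) = 1.284025, coefficient = 1
x_1 = 0.5000, f(x_1) = 1.648721, coefficient = 2
x_2 = 0.7500, f(x_2) = 2.117000, coefficient = 2
x_3 = 1.0000, f(x_3) = 2.718282, coefficient = 2
x_4 = 1.2500, f(x_4) = 3.490343, coefficient = 2
x_5 = 1.5000, f(x_5) = 4.481689, coefficient = 2
x_6 = 1.7500, f(x_6) = 5.754603, coefficient = 2
x_7 = 2.0000, f(x_7) = 7.389056, coefficient = 2
x_8 = 2.2500, f(x_8) = 9.487736, coefficient = 1

I ≈ (0.250000/2) × 65.971149 = 8.246394
Exact value: 8.203710
Error: 0.042683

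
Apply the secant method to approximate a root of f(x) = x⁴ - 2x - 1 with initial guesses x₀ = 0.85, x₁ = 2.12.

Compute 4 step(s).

f(x) = x⁴ - 2x - 1
x₀ = 0.85, x₁ = 2.12

Secant formula: x_{n+1} = x_n - f(x_n)(x_n - x_{n-1})/(f(x_n) - f(x_{n-1}))

Iteration 1:
  f(0.850000) = -2.177994
  f(2.120000) = 14.959631
  x_2 = 2.120000 - 14.959631×(2.120000 - 0.850000)/(14.959631 - (-2.177994))
       = 1.011402
Iteration 2:
  f(2.120000) = 14.959631
  f(1.011402) = -1.976409
  x_3 = 1.011402 - (-1.976409)×(1.011402 - 2.120000)/(-1.976409 - 14.959631)
       = 1.140774
Iteration 3:
  f(1.011402) = -1.976409
  f(1.140774) = -1.587997
  x_4 = 1.140774 - (-1.587997)×(1.140774 - 1.011402)/(-1.587997 - (-1.976409))
       = 1.669700
Iteration 4:
  f(1.140774) = -1.587997
  f(1.669700) = 3.432979
  x_5 = 1.669700 - 3.432979×(1.669700 - 1.140774)/(3.432979 - (-1.587997))
       = 1.308059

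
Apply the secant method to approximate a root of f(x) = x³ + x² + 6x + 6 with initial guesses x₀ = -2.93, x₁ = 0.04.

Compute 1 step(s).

f(x) = x³ + x² + 6x + 6
x₀ = -2.93, x₁ = 0.04

Secant formula: x_{n+1} = x_n - f(x_n)(x_n - x_{n-1})/(f(x_n) - f(x_{n-1}))

Iteration 1:
  f(-2.930000) = -28.148857
  f(0.040000) = 6.241664
  x_2 = 0.040000 - 6.241664×(0.040000 - (-2.930000))/(6.241664 - (-28.148857))
       = -0.499036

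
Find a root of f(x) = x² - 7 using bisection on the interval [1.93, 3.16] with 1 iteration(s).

f(x) = x² - 7
Initial interval: [1.93, 3.16]

Iteration 1:
  c_1 = (1.930000 + 3.160000)/2 = 2.545000
  f(c_1) = f(2.545000) = -0.522975
  f(a) × f(c) ≥ 0, new interval: [2.545000, 3.160000]

After 1 iteration(s), the approximation is c_1 = 2.545000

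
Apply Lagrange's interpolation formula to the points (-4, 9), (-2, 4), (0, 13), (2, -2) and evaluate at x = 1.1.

Lagrange interpolation formula:
P(x) = Σ yᵢ × Lᵢ(x)
where Lᵢ(x) = Π_{j≠i} (x - xⱼ)/(xᵢ - xⱼ)

L_0(1.1) = (1.1 - (-2))/(-4 - (-2)) × (1.1 - 0)/(-4 - 0) × (1.1 - 2)/(-4 - 2) = 0.063938
L_1(1.1) = (1.1 - (-4))/(-2 - (-4)) × (1.1 - 0)/(-2 - 0) × (1.1 - 2)/(-2 - 2) = -0.315562
L_2(1.1) = (1.1 - (-4))/(0 - (-4)) × (1.1 - (-2))/(0 - (-2)) × (1.1 - 2)/(0 - 2) = 0.889312
L_3(1.1) = (1.1 - (-4))/(2 - (-4)) × (1.1 - (-2))/(2 - (-2)) × (1.1 - 0)/(2 - 0) = 0.362312

P(1.1) = 9×L_0(1.1) + 4×L_1(1.1) + 13×L_2(1.1) + (-2)×L_3(1.1)
P(1.1) = 10.149625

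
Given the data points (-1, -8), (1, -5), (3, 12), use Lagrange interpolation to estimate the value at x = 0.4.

Lagrange interpolation formula:
P(x) = Σ yᵢ × Lᵢ(x)
where Lᵢ(x) = Π_{j≠i} (x - xⱼ)/(xᵢ - xⱼ)

L_0(0.4) = (0.4 - 1)/(-1 - 1) × (0.4 - 3)/(-1 - 3) = 0.195000
L_1(0.4) = (0.4 - (-1))/(1 - (-1)) × (0.4 - 3)/(1 - 3) = 0.910000
L_2(0.4) = (0.4 - (-1))/(3 - (-1)) × (0.4 - 1)/(3 - 1) = -0.105000

P(0.4) = (-8)×L_0(0.4) + (-5)×L_1(0.4) + 12×L_2(0.4)
P(0.4) = -7.370000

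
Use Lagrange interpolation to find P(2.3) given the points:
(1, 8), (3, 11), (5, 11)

Lagrange interpolation formula:
P(x) = Σ yᵢ × Lᵢ(x)
where Lᵢ(x) = Π_{j≠i} (x - xⱼ)/(xᵢ - xⱼ)

L_0(2.3) = (2.3 - 3)/(1 - 3) × (2.3 - 5)/(1 - 5) = 0.236250
L_1(2.3) = (2.3 - 1)/(3 - 1) × (2.3 - 5)/(3 - 5) = 0.877500
L_2(2.3) = (2.3 - 1)/(5 - 1) × (2.3 - 3)/(5 - 3) = -0.113750

P(2.3) = 8×L_0(2.3) + 11×L_1(2.3) + 11×L_2(2.3)
P(2.3) = 10.291250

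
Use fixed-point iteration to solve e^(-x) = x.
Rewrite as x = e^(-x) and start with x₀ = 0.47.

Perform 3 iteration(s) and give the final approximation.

Equation: e^(-x) = x
Fixed-point form: x = e^(-x)
x₀ = 0.47

x_1 = g(0.470000) = 0.625002
x_2 = g(0.625002) = 0.535260
x_3 = g(0.535260) = 0.585517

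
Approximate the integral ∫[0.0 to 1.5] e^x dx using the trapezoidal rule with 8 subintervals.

f(x) = e^x
a = 0.0, b = 1.5, n = 8
h = (b - a)/n = 0.187500

Trapezoidal rule: (h/2)[f(x₀) + 2f(x₁) + 2f(x₂) + ... + f(xₙ)]

x_0 = 0.0000, f(x_0) = 1.000000, coefficient = 1
x_1 = 0.1875, f(x_1) = 1.206230, coefficient = 2
x_2 = 0.3750, f(x_2) = 1.454991, coefficient = 2
x_3 = 0.5625, f(x_3) = 1.755055, coefficient = 2
x_4 = 0.7500, f(x_4) = 2.117000, coefficient = 2
x_5 = 0.9375, f(x_5) = 2.553589, coefficient = 2
x_6 = 1.1250, f(x_6) = 3.080217, coefficient = 2
x_7 = 1.3125, f(x_7) = 3.715451, coefficient = 2
x_8 = 1.5000, f(x_8) = 4.481689, coefficient = 1

I ≈ (0.187500/2) × 37.246756 = 3.491883
Exact value: 3.481689
Error: 0.010194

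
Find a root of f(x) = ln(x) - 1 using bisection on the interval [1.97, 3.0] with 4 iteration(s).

f(x) = ln(x) - 1
Initial interval: [1.97, 3.0]

Iteration 1:
  c_1 = (1.970000 + 3.000000)/2 = 2.485000
  f(c_1) = f(2.485000) = -0.089727
  f(a) × f(c) ≥ 0, new interval: [2.485000, 3.000000]
Iteration 2:
  c_2 = (2.485000 + 3.000000)/2 = 2.742500
  f(c_2) = f(2.742500) = 0.008870
  f(a) × f(c) < 0, new interval: [2.485000, 2.742500]
Iteration 3:
  c_3 = (2.485000 + 2.742500)/2 = 2.613750
  f(c_3) = f(2.613750) = -0.039214
  f(a) × f(c) ≥ 0, new interval: [2.613750, 2.742500]
Iteration 4:
  c_4 = (2.613750 + 2.742500)/2 = 2.678125
  f(c_4) = f(2.678125) = -0.014883
  f(a) × f(c) ≥ 0, new interval: [2.678125, 2.742500]

After 4 iteration(s), the approximation is c_4 = 2.678125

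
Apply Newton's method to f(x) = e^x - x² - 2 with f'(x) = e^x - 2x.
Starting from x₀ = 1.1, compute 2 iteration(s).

f(x) = e^x - x² - 2
f'(x) = e^x - 2x
x₀ = 1.1

Newton-Raphson formula: x_{n+1} = x_n - f(x_n)/f'(x_n)

Iteration 1:
  f(1.100000) = -0.205834
  f'(1.100000) = 0.804166
  x_1 = 1.100000 - (-0.205834)/0.804166 = 1.355960
Iteration 2:
  f(1.355960) = 0.041856
  f'(1.355960) = 1.168564
  x_2 = 1.355960 - 0.041856/1.168564 = 1.320141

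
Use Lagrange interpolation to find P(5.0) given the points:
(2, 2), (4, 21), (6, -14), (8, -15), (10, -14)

Lagrange interpolation formula:
P(x) = Σ yᵢ × Lᵢ(x)
where Lᵢ(x) = Π_{j≠i} (x - xⱼ)/(xᵢ - xⱼ)

L_0(5.0) = (5.0 - 4)/(2 - 4) × (5.0 - 6)/(2 - 6) × (5.0 - 8)/(2 - 8) × (5.0 - 10)/(2 - 10) = -0.039062
L_1(5.0) = (5.0 - 2)/(4 - 2) × (5.0 - 6)/(4 - 6) × (5.0 - 8)/(4 - 8) × (5.0 - 10)/(4 - 10) = 0.468750
L_2(5.0) = (5.0 - 2)/(6 - 2) × (5.0 - 4)/(6 - 4) × (5.0 - 8)/(6 - 8) × (5.0 - 10)/(6 - 10) = 0.703125
L_3(5.0) = (5.0 - 2)/(8 - 2) × (5.0 - 4)/(8 - 4) × (5.0 - 6)/(8 - 6) × (5.0 - 10)/(8 - 10) = -0.156250
L_4(5.0) = (5.0 - 2)/(10 - 2) × (5.0 - 4)/(10 - 4) × (5.0 - 6)/(10 - 6) × (5.0 - 8)/(10 - 8) = 0.023438

P(5.0) = 2×L_0(5.0) + 21×L_1(5.0) + (-14)×L_2(5.0) + (-15)×L_3(5.0) + (-14)×L_4(5.0)
P(5.0) = 1.937500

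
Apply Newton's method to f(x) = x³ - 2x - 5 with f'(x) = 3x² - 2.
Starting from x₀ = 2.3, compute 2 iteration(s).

f(x) = x³ - 2x - 5
f'(x) = 3x² - 2
x₀ = 2.3

Newton-Raphson formula: x_{n+1} = x_n - f(x_n)/f'(x_n)

Iteration 1:
  f(2.300000) = 2.567000
  f'(2.300000) = 13.870000
  x_1 = 2.300000 - 2.567000/13.870000 = 2.114924
Iteration 2:
  f(2.114924) = 0.230006
  f'(2.114924) = 11.418714
  x_2 = 2.114924 - 0.230006/11.418714 = 2.094781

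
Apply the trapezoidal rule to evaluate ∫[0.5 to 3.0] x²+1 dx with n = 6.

f(x) = x²+1
a = 0.5, b = 3.0, n = 6
h = (b - a)/n = 0.416667

Trapezoidal rule: (h/2)[f(x₀) + 2f(x₁) + 2f(x₂) + ... + f(xₙ)]

x_0 = 0.5000, f(x_0) = 1.250000, coefficient = 1
x_1 = 0.9167, f(x_1) = 1.840278, coefficient = 2
x_2 = 1.3333, f(x_2) = 2.777778, coefficient = 2
x_3 = 1.7500, f(x_3) = 4.062500, coefficient = 2
x_4 = 2.1667, f(x_4) = 5.694444, coefficient = 2
x_5 = 2.5833, f(x_5) = 7.673611, coefficient = 2
x_6 = 3.0000, f(x_6) = 10.000000, coefficient = 1

I ≈ (0.416667/2) × 55.347222 = 11.530671
Exact value: 11.458333
Error: 0.072338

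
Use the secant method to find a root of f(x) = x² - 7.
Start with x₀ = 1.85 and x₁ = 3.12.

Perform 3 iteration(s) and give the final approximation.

f(x) = x² - 7
x₀ = 1.85, x₁ = 3.12

Secant formula: x_{n+1} = x_n - f(x_n)(x_n - x_{n-1})/(f(x_n) - f(x_{n-1}))

Iteration 1:
  f(1.850000) = -3.577500
  f(3.120000) = 2.734400
  x_2 = 3.120000 - 2.734400×(3.120000 - 1.850000)/(2.734400 - (-3.577500))
       = 2.569819
Iteration 2:
  f(3.120000) = 2.734400
  f(2.569819) = -0.396031
  x_3 = 2.569819 - (-0.396031)×(2.569819 - 3.120000)/(-0.396031 - 2.734400)
       = 2.639422
Iteration 3:
  f(2.569819) = -0.396031
  f(2.639422) = -0.033450
  x_4 = 2.639422 - (-0.033450)×(2.639422 - 2.569819)/(-0.033450 - (-0.396031))
       = 2.645844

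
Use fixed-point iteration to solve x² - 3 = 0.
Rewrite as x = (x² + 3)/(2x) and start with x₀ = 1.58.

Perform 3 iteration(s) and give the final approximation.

Equation: x² - 3 = 0
Fixed-point form: x = (x² + 3)/(2x)
x₀ = 1.58

x_1 = g(1.580000) = 1.739367
x_2 = g(1.739367) = 1.732066
x_3 = g(1.732066) = 1.732051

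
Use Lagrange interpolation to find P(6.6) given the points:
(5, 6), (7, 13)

Lagrange interpolation formula:
P(x) = Σ yᵢ × Lᵢ(x)
where Lᵢ(x) = Π_{j≠i} (x - xⱼ)/(xᵢ - xⱼ)

L_0(6.6) = (6.6 - 7)/(5 - 7) = 0.200000
L_1(6.6) = (6.6 - 5)/(7 - 5) = 0.800000

P(6.6) = 6×L_0(6.6) + 13×L_1(6.6)
P(6.6) = 11.600000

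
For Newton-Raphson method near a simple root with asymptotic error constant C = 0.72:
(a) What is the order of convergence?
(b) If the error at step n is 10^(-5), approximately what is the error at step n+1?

(a) Newton-Raphson has quadratic (order 2) convergence near simple roots.
    This means |e_{n+1}| ≈ C|e_n|².

(b) With |e_n| = 10^(-5) and C = 0.72:
    |e_{n+1}| ≈ 0.72 × (10^(-5))² = 0.72 × 10^(-10)

(a) 2 (quadratic); (b) |e_{n+1}| ≈ 7.200e-11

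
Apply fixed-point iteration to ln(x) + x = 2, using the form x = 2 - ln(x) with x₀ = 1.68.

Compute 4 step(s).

Equation: ln(x) + x = 2
Fixed-point form: x = 2 - ln(x)
x₀ = 1.68

x_1 = g(1.680000) = 1.481206
x_2 = g(1.481206) = 1.607143
x_3 = g(1.607143) = 1.525542
x_4 = g(1.525542) = 1.577650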